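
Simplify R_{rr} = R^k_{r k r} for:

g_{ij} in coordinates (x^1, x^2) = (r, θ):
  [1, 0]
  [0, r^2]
Non-zero Christoffel symbols (Γ^k_{ij} = Γ^k_{ji}):
Γ^r_{θ θ} = -r
Γ^θ_{r θ} = 1/r
R^r_{r r r} = 0 (a repeated index in an antisymmetric pair)
R^θ_{r θ r} = ∂_θ Γ^θ_{r r} - ∂_r Γ^θ_{r θ} + Γ^θ_{θ m} Γ^m_{r r} - Γ^θ_{r m} Γ^m_{r θ}
  = (0) - (-1/r^2) + (0) - (1/r^2) = 0
R_{rr} = R^r_{r r r} + R^θ_{r θ r} = (0) + (0) = 0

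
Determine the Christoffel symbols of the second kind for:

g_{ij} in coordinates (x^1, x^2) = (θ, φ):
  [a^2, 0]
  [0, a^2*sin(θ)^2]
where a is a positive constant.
Using Γ^k_{ij} = (1/2) g^{km} (∂_i g_{mj} + ∂_j g_{mi} - ∂_m g_{ij}); the metric is diagonal, so only the m = k term contributes.
Non-zero symbols (using the symmetry Γ^k_{ij} = Γ^k_{ji}):
Γ^θ_{φ φ} = (1/2) g^{θθ} (∂_φ g_{θφ} + ∂_φ g_{θφ} - ∂_θ g_{φφ}) = (1/2)(1/a^2)((0) + (0) - (a^2*sin(2*θ))) = -sin(2*θ)/2
Γ^φ_{θ φ} = (1/2) g^{φφ} (∂_θ g_{φφ} + ∂_φ g_{φθ} - ∂_φ g_{θφ}) = (1/2)(1/(a^2*sin(θ)^2))((a^2*sin(2*θ)) + (0) - (0)) = 1/tan(θ)
All other Christoffel symbols are zero.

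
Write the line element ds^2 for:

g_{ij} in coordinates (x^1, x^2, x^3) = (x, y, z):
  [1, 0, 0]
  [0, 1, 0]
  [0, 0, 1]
ds^2 = g_{ij} dx^i dx^j; only the non-zero components contribute.
ds^2 = dx^2 + dy^2 + dz^2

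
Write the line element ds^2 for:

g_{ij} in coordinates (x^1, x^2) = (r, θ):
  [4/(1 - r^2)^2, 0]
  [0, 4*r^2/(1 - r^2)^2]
ds^2 = g_{ij} dx^i dx^j; only the non-zero components contribute.
ds^2 = (4/(1 - r^2)^2) dr^2 + (4*r^2/(1 - r^2)^2) dθ^2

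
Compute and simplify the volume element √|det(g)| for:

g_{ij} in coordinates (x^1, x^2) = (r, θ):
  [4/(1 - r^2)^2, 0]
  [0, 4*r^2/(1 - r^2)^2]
det(g) = 16*r^2/(1 - r^2)^4
√|det(g)| = 4*r/(r^2 - 1)^2
Volume element: dV = 4*r/(r^2 - 1)^2 dr dθ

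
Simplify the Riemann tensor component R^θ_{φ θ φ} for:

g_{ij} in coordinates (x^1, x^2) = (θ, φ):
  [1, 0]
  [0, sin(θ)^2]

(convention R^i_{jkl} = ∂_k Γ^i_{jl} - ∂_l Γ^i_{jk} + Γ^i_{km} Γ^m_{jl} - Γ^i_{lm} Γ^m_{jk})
Non-zero Christoffel symbols (Γ^k_{ij} = Γ^k_{ji}):
Γ^θ_{φ φ} = -sin(2*θ)/2
Γ^φ_{θ φ} = 1/tan(θ)
R^θ_{φ θ φ} = ∂_θ Γ^θ_{φ φ} - ∂_φ Γ^θ_{φ θ} + Γ^θ_{θ m} Γ^m_{φ φ} - Γ^θ_{φ m} Γ^m_{φ θ}
  = (-cos(2*θ)) - (0) + (0) - (-cos(θ)^2) = sin(θ)^2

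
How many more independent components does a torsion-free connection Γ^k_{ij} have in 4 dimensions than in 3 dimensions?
Independent components in n dimensions: n × n(n+1)/2 = n^2(n+1)/2.
4D: 4 × 10 = 40
3D: 3 × 6 = 18
Difference = 40 - 18 = 22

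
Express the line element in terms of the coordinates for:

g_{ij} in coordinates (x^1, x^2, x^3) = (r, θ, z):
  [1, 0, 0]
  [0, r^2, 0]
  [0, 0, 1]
ds^2 = g_{ij} dx^i dx^j; only the non-zero components contribute.
ds^2 = dr^2 + r^2 dθ^2 + dz^2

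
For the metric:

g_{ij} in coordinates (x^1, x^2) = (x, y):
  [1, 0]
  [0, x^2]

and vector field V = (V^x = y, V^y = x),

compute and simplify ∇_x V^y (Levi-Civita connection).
Non-zero Christoffel symbols:
Γ^x_{y y} = -x
Γ^y_{x y} = 1/x
∇_x V^y = ∂_x V^y + Γ^y_{x j} V^j
  = (1) + (0)(y) + (1/x)(x)
  = 2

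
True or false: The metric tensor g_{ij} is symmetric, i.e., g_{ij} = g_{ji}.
By definition the metric is a symmetric bilinear form, g_{ij} = g_{ji}.
True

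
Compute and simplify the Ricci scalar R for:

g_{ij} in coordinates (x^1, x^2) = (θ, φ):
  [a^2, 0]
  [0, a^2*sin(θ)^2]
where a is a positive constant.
Non-zero Christoffel symbols (Γ^k_{ij} = Γ^k_{ji}):
Γ^θ_{φ φ} = -sin(2*θ)/2
Γ^φ_{θ φ} = 1/tan(θ)
Ricci tensor (R_{ij} = R^k_{ikj}): R_{θθ} = 1, R_{θφ} = 0, R_{φφ} = sin(θ)^2
Inverse metric: g^{θθ} = 1/a^2, g^{φφ} = 1/(a^2*sin(θ)^2)
R = g^{ij} R_{ij} = (1/a^2)(1) + (1/(a^2*sin(θ)^2))(sin(θ)^2) = 2/a^2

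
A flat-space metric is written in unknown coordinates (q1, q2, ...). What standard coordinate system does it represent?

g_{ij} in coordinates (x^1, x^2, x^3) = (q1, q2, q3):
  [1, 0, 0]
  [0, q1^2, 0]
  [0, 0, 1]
The line element ds^2 = dq1^2 + q1^2 dq2^2 + dq3^2 is dr^2 + r^2 dθ^2 + dz^2 with q1 = r, q2 = θ, q3 = z.
cylindrical coordinates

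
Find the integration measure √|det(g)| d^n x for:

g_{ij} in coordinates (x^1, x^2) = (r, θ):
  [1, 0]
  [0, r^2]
det(g) = r^2
√|det(g)| = r
Volume element: dV = r dr dθ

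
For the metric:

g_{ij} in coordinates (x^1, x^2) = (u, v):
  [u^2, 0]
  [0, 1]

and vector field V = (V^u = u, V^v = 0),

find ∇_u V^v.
Non-zero Christoffel symbols:
Γ^u_{u u} = 1/u
∇_u V^v = ∂_u V^v + Γ^v_{u j} V^j
  = (0) + (0)(u) + (0)(0)
  = 0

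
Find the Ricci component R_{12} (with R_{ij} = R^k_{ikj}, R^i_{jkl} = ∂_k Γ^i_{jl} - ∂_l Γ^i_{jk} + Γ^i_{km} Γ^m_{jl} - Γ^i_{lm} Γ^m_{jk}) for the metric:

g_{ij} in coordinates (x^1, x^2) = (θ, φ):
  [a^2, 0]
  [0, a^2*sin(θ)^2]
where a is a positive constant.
Non-zero Christoffel symbols (Γ^k_{ij} = Γ^k_{ji}):
Γ^θ_{φ φ} = -sin(2*θ)/2
Γ^φ_{θ φ} = 1/tan(θ)
R^θ_{θ θ φ} = 0 (a repeated index in an antisymmetric pair)
R^φ_{θ φ φ} = 0 (a repeated index in an antisymmetric pair)
R_{θφ} = R^θ_{θ θ φ} + R^φ_{θ φ φ} = (0) + (0) = 0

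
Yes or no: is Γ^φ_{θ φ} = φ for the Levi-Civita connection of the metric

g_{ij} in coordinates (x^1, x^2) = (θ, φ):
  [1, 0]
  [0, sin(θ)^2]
Γ^φ_{θ φ} = (1/2) g^{φφ} (∂_θ g_{φφ} + ∂_φ g_{φθ} - ∂_φ g_{θφ}) = (1/2)(1/sin(θ)^2)((sin(2*θ)) + (0) - (0)) = 1/tan(θ)
This differs from the proposed value φ.
No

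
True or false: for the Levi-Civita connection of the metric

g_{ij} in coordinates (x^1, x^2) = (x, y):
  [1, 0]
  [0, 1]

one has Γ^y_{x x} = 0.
Γ^y_{x x} = (1/2) g^{yy} (∂_x g_{yx} + ∂_x g_{yx} - ∂_y g_{xx}) = (1/2)(1)((0) + (0) - (0)) = 0
This equals the proposed value 0.
True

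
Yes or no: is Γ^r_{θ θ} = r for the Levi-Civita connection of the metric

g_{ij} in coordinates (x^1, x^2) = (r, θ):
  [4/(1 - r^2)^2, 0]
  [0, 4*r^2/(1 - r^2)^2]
Γ^r_{θ θ} = (1/2) g^{rr} (∂_θ g_{rθ} + ∂_θ g_{rθ} - ∂_r g_{θθ}) = (1/2)((1 - r^2)^2/4)((0) + (0) - (-8*(r^3 + r)/(r^2 - 1)^3)) = (r^3 + r)/(r^2 - 1)
This differs from the proposed value r.
No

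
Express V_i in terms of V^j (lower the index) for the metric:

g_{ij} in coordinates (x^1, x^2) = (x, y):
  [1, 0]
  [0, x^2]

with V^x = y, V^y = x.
V_i = g_{ij} V^j:
V_x = (1)(y) + (0)(x) = y
V_y = (0)(y) + (x^2)(x) = x^3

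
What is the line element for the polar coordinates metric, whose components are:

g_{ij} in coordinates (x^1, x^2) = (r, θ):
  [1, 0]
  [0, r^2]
ds^2 = g_{ij} dx^i dx^j; only the non-zero components contribute.
ds^2 = dr^2 + r^2 dθ^2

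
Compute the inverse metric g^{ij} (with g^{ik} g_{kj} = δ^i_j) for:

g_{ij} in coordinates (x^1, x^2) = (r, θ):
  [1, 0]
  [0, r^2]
The metric is diagonal, so g^{ij} is diagonal with entries 1/g_{ii}: diag(1, 1/(r^2)).
g^{ij}:
  [1, 0]
  [0, 1/r^2]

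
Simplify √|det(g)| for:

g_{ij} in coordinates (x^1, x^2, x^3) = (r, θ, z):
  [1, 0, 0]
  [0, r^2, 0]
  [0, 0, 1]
det(g) = r^2
√|det(g)| = r
Volume element: dV = r dr dθ dz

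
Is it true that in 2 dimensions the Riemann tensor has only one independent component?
The number of independent components is n^2(n^2-1)/12 = 4·3/12 = 1 for n = 2 (e.g. R_{1212}).
Yes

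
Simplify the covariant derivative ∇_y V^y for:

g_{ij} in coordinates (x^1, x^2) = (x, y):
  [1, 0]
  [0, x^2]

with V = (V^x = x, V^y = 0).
Non-zero Christoffel symbols:
Γ^x_{y y} = -x
Γ^y_{x y} = 1/x
∇_y V^y = ∂_y V^y + Γ^y_{y j} V^j
  = (0) + (1/x)(x) + (0)(0)
  = 1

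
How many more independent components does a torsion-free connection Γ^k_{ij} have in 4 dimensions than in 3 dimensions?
Independent components in n dimensions: n × n(n+1)/2 = n^2(n+1)/2.
4D: 4 × 10 = 40
3D: 3 × 6 = 18
Difference = 40 - 18 = 22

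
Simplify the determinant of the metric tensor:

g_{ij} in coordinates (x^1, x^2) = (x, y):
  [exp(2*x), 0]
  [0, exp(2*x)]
For a 2×2 metric: det(g) = g_{11}·g_{22} - g_{12}·g_{21}
= (exp(2*x))·(exp(2*x)) - (0)·(0)
= exp(4*x) - 0
det(g) = exp(4*x)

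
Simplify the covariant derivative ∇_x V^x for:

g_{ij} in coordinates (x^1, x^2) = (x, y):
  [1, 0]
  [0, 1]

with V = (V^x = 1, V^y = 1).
All Christoffel symbols are zero.
∇_x V^x = ∂_x V^x + Γ^x_{x j} V^j
  = (0) + (0)(1) + (0)(1)
  = 0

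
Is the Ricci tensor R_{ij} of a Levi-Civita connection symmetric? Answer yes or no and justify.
R_{ij} = R^k_{ikj}; the pair symmetry R_{kilj} = R_{ljki} gives R_{ij} = R_{ji}.
Yes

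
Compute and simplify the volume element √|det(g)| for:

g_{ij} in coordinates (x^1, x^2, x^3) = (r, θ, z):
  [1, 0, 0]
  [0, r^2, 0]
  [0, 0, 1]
det(g) = r^2
√|det(g)| = r
Volume element: dV = r dr dθ dz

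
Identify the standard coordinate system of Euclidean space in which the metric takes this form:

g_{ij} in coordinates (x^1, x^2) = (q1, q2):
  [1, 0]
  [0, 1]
All components are constant and the metric is the identity, i.e. orthonormal rectilinear coordinates.
Cartesian (2D) coordinates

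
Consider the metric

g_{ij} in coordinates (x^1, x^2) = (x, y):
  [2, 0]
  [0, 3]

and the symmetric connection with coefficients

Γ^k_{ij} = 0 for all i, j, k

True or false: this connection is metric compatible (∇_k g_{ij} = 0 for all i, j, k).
Using ∇_k g_{ij} = ∂_k g_{ij} - Γ^m_{ki} g_{mj} - Γ^m_{kj} g_{im}:
e.g. ∇_x g_{yy} = (0) - (0) - (0) = 0
Every component ∇_k g_{ij} vanishes: the connection is metric compatible.
True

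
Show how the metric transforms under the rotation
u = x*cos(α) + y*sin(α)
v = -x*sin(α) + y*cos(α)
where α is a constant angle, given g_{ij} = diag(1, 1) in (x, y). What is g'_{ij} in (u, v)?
Invert the transformation: x = u*cos(α) - v*sin(α), y = u*sin(α) + v*cos(α)
g'_{ij} = (∂x^k/∂x'^i)(∂x^l/∂x'^j) g_{kl}; with g_{kl} = δ_{kl} this is Σ_k (∂x^k/∂x'^i)(∂x^k/∂x'^j).
Jacobian: ∂x/∂u = cos(α), ∂x/∂v = -sin(α), ∂y/∂u = sin(α), ∂y/∂v = cos(α)
g'_{uu} = (cos(α))(cos(α)) + (sin(α))(sin(α)) = 1
g'_{uv} = (cos(α))(-sin(α)) + (sin(α))(cos(α)) = 0
g'_{vv} = (-sin(α))(-sin(α)) + (cos(α))(cos(α)) = 1
g'_{ij} = diag(1, 1)
The Euclidean metric is invariant under rotations.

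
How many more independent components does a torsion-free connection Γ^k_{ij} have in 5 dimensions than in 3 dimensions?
Independent components in n dimensions: n × n(n+1)/2 = n^2(n+1)/2.
5D: 5 × 15 = 75
3D: 3 × 6 = 18
Difference = 75 - 18 = 57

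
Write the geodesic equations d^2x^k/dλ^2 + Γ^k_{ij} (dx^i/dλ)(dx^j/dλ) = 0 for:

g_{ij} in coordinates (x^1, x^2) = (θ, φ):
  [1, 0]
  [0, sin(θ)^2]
Geodesic equation: d^2x^k/dλ^2 + Γ^k_{ij} (dx^i/dλ)(dx^j/dλ) = 0.
Non-zero Christoffel symbols:
Γ^θ_{φ φ} = -sin(2*θ)/2
Γ^φ_{θ φ} = 1/tan(θ)
Substituting (the symmetric pair Γ^k_{ij}, Γ^k_{ji} combines into a factor 2):
d^2θ/dλ^2 - (sin(2*θ)/2) (dφ/dλ)^2 = 0
d^2φ/dλ^2 + (2/tan(θ)) (dθ/dλ)(dφ/dλ) = 0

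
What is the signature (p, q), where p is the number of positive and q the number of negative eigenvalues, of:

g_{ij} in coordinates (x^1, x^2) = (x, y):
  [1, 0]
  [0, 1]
The metric is diagonal, so its eigenvalues are the diagonal entries: 1, 1 (at a generic point, where coordinate-dependent entries are positive).
2 positive, 0 negative.
(2, 0) - Riemannian (positive definite)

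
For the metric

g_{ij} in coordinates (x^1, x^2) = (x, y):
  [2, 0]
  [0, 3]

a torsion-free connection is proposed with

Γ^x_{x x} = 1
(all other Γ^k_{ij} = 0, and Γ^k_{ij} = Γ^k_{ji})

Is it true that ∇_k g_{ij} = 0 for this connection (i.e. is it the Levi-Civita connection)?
Using ∇_k g_{ij} = ∂_k g_{ij} - Γ^m_{ki} g_{mj} - Γ^m_{kj} g_{im}:
∇_x g_{xx} = (0) - (2) - (2) = -4 ≠ 0
So the connection is not metric compatible (it is not the Levi-Civita connection).
No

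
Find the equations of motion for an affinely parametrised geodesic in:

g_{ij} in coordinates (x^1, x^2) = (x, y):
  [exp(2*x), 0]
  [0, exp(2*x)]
Geodesic equation: d^2x^k/dλ^2 + Γ^k_{ij} (dx^i/dλ)(dx^j/dλ) = 0.
Non-zero Christoffel symbols:
Γ^x_{x x} = 1
Γ^x_{y y} = -1
Γ^y_{x y} = 1
Substituting (the symmetric pair Γ^k_{ij}, Γ^k_{ji} combines into a factor 2):
d^2x/dλ^2 + (dx/dλ)^2 - (dy/dλ)^2 = 0
d^2y/dλ^2 + 2 (dx/dλ)(dy/dλ) = 0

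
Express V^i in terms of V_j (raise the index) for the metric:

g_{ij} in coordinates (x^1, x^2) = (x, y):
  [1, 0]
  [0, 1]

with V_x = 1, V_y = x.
Inverse metric (diagonal): g^{xx} = 1, g^{yy} = 1
V^i = g^{ij} V_j:
V^x = (1)(1) + (0)(x) = 1
V^y = (0)(1) + (1)(x) = x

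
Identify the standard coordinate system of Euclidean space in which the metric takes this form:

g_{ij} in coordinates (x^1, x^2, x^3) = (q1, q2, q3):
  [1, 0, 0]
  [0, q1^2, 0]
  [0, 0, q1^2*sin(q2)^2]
The line element ds^2 = dq1^2 + q1^2 dq2^2 + q1^2 sin(q2)^2 dq3^2 is dr^2 + r^2 dθ^2 + r^2 sin(θ)^2 dφ^2 with q1 = r, q2 = θ, q3 = φ.
spherical coordinates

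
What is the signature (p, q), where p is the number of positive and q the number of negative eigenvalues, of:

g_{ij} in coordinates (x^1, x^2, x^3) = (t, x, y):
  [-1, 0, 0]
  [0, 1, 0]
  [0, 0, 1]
The metric is diagonal, so its eigenvalues are the diagonal entries: -1, 1, 1 (at a generic point, where coordinate-dependent entries are positive).
2 positive, 1 negative.
(2, 1) - Lorentzian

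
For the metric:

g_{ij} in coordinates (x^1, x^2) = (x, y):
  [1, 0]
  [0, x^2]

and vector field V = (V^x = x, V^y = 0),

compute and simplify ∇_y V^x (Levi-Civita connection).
Non-zero Christoffel symbols:
Γ^x_{y y} = -x
Γ^y_{x y} = 1/x
∇_y V^x = ∂_y V^x + Γ^x_{y j} V^j
  = (0) + (0)(x) + (-x)(0)
  = 0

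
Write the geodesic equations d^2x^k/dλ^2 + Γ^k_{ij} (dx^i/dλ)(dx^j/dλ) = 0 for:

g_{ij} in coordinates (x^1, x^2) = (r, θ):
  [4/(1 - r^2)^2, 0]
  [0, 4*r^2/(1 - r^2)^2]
Geodesic equation: d^2x^k/dλ^2 + Γ^k_{ij} (dx^i/dλ)(dx^j/dλ) = 0.
Non-zero Christoffel symbols:
Γ^r_{r r} = 2*r/(1 - r^2)
Γ^r_{θ θ} = (r^3 + r)/(r^2 - 1)
Γ^θ_{r θ} = (-r^2 - 1)/(r^3 - r)
Substituting (the symmetric pair Γ^k_{ij}, Γ^k_{ji} combines into a factor 2):
d^2r/dλ^2 + (2*r/(1 - r^2)) (dr/dλ)^2 + ((r^3 + r)/(r^2 - 1)) (dθ/dλ)^2 = 0
d^2θ/dλ^2 + ((-2*r^2 - 2)/(r^3 - r)) (dr/dλ)(dθ/dλ) = 0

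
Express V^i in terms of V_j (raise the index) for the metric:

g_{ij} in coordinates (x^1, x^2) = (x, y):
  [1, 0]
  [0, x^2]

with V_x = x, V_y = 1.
Inverse metric (diagonal): g^{xx} = 1, g^{yy} = 1/x^2
V^i = g^{ij} V_j:
V^x = (1)(x) + (0)(1) = x
V^y = (0)(x) + (1/x^2)(1) = 1/x^2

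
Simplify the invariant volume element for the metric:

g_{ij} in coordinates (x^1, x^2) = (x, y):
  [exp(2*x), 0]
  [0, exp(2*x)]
det(g) = exp(4*x)
√|det(g)| = exp(2*x)
Volume element: dV = exp(2*x) dx dy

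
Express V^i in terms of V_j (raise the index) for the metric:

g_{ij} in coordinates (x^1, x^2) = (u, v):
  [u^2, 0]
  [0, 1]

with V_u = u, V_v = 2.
Inverse metric (diagonal): g^{uu} = 1/u^2, g^{vv} = 1
V^i = g^{ij} V_j:
V^u = (1/u^2)(u) + (0)(2) = 1/u
V^v = (0)(u) + (1)(2) = 2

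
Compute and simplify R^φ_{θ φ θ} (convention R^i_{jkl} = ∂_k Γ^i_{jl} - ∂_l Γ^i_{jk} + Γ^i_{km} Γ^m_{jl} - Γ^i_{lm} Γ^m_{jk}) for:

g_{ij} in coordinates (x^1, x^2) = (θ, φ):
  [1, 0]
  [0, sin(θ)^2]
Non-zero Christoffel symbols (Γ^k_{ij} = Γ^k_{ji}):
Γ^θ_{φ φ} = -sin(2*θ)/2
Γ^φ_{θ φ} = 1/tan(θ)
R^φ_{θ φ θ} = ∂_φ Γ^φ_{θ θ} - ∂_θ Γ^φ_{θ φ} + Γ^φ_{φ m} Γ^m_{θ θ} - Γ^φ_{θ m} Γ^m_{θ φ}
  = (0) - (-1/sin(θ)^2) + (0) - (1/tan(θ)^2) = 1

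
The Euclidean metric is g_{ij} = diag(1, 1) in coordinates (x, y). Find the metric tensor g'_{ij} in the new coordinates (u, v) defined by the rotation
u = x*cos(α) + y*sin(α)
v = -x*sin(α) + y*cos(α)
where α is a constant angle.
Invert the transformation: x = u*cos(α) - v*sin(α), y = u*sin(α) + v*cos(α)
g'_{ij} = (∂x^k/∂x'^i)(∂x^l/∂x'^j) g_{kl}; with g_{kl} = δ_{kl} this is Σ_k (∂x^k/∂x'^i)(∂x^k/∂x'^j).
Jacobian: ∂x/∂u = cos(α), ∂x/∂v = -sin(α), ∂y/∂u = sin(α), ∂y/∂v = cos(α)
g'_{uu} = (cos(α))(cos(α)) + (sin(α))(sin(α)) = 1
g'_{uv} = (cos(α))(-sin(α)) + (sin(α))(cos(α)) = 0
g'_{vv} = (-sin(α))(-sin(α)) + (cos(α))(cos(α)) = 1
g'_{ij} = diag(1, 1)
The Euclidean metric is invariant under rotations.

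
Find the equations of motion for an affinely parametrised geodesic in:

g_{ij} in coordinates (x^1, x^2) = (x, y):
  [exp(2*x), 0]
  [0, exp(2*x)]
Geodesic equation: d^2x^k/dλ^2 + Γ^k_{ij} (dx^i/dλ)(dx^j/dλ) = 0.
Non-zero Christoffel symbols:
Γ^x_{x x} = 1
Γ^x_{y y} = -1
Γ^y_{x y} = 1
Substituting (the symmetric pair Γ^k_{ij}, Γ^k_{ji} combines into a factor 2):
d^2x/dλ^2 + (dx/dλ)^2 - (dy/dλ)^2 = 0
d^2y/dλ^2 + 2 (dx/dλ)(dy/dλ) = 0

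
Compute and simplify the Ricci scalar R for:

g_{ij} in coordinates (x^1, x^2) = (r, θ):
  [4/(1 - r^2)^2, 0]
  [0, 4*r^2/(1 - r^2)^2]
Non-zero Christoffel symbols (Γ^k_{ij} = Γ^k_{ji}):
Γ^r_{r r} = 2*r/(1 - r^2)
Γ^r_{θ θ} = (r^3 + r)/(r^2 - 1)
Γ^θ_{r θ} = (-r^2 - 1)/(r^3 - r)
Ricci tensor (R_{ij} = R^k_{ikj}): R_{rr} = -4/(r^2 - 1)^2, R_{rθ} = 0, R_{θθ} = -4*r^2/(r^2 - 1)^2
Inverse metric: g^{rr} = (1 - r^2)^2/4, g^{θθ} = (1 - r^2)^2/(4*r^2)
R = g^{ij} R_{ij} = ((1 - r^2)^2/4)(-4/(r^2 - 1)^2) + ((1 - r^2)^2/(4*r^2))(-4*r^2/(r^2 - 1)^2) = -2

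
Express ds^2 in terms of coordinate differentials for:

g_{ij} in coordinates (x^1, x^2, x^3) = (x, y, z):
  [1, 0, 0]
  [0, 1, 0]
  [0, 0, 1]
ds^2 = g_{ij} dx^i dx^j; only the non-zero components contribute.
ds^2 = dx^2 + dy^2 + dz^2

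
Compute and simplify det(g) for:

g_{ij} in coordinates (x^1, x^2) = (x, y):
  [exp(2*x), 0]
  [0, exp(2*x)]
For a 2×2 metric: det(g) = g_{11}·g_{22} - g_{12}·g_{21}
= (exp(2*x))·(exp(2*x)) - (0)·(0)
= exp(4*x) - 0
det(g) = exp(4*x)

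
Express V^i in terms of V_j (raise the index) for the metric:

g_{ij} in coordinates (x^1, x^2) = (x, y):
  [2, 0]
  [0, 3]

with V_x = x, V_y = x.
Inverse metric (diagonal): g^{xx} = 1/2, g^{yy} = 1/3
V^i = g^{ij} V_j:
V^x = (1/2)(x) + (0)(x) = x/2
V^y = (0)(x) + (1/3)(x) = x/3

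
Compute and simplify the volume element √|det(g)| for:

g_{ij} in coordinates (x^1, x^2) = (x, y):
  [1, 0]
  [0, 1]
det(g) = 1
√|det(g)| = 1
Volume element: dV = 1 dx dy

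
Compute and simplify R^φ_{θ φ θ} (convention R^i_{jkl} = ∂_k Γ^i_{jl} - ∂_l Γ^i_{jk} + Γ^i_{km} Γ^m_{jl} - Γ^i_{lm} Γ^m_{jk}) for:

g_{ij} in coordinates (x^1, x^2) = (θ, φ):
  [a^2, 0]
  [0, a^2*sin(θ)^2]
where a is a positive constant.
Non-zero Christoffel symbols (Γ^k_{ij} = Γ^k_{ji}):
Γ^θ_{φ φ} = -sin(2*θ)/2
Γ^φ_{θ φ} = 1/tan(θ)
R^φ_{θ φ θ} = ∂_φ Γ^φ_{θ θ} - ∂_θ Γ^φ_{θ φ} + Γ^φ_{φ m} Γ^m_{θ θ} - Γ^φ_{θ m} Γ^m_{θ φ}
  = (0) - (-1/sin(θ)^2) + (0) - (1/tan(θ)^2) = 1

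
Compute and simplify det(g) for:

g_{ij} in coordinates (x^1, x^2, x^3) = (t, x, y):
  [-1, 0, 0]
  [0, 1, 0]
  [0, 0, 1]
Diagonal metric: det(g) = g_{11}·g_{22}·g_{33}
= (-1)·(1)·(1)
det(g) = -1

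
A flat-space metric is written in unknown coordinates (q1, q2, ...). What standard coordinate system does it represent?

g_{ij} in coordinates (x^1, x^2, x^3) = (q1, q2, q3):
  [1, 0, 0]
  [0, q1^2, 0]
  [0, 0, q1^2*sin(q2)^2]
The line element ds^2 = dq1^2 + q1^2 dq2^2 + q1^2 sin(q2)^2 dq3^2 is dr^2 + r^2 dθ^2 + r^2 sin(θ)^2 dφ^2 with q1 = r, q2 = θ, q3 = φ.
spherical coordinates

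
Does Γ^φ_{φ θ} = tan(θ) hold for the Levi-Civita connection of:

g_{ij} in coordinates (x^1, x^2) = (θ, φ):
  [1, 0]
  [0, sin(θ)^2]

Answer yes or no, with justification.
Γ^φ_{φ θ} = (1/2) g^{φφ} (∂_φ g_{φθ} + ∂_θ g_{φφ} - ∂_φ g_{φθ}) = (1/2)(1/sin(θ)^2)((0) + (sin(2*θ)) - (0)) = 1/tan(θ)
This differs from the proposed value tan(θ).
No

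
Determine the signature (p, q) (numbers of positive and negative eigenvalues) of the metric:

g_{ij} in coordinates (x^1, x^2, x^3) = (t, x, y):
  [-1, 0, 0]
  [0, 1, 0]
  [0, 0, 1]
The metric is diagonal, so its eigenvalues are the diagonal entries: -1, 1, 1 (at a generic point, where coordinate-dependent entries are positive).
2 positive, 1 negative.
(2, 1) - Lorentzian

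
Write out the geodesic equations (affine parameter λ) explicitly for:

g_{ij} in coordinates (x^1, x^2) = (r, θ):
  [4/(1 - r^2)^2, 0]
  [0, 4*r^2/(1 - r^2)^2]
Geodesic equation: d^2x^k/dλ^2 + Γ^k_{ij} (dx^i/dλ)(dx^j/dλ) = 0.
Non-zero Christoffel symbols:
Γ^r_{r r} = 2*r/(1 - r^2)
Γ^r_{θ θ} = (r^3 + r)/(r^2 - 1)
Γ^θ_{r θ} = (-r^2 - 1)/(r^3 - r)
Substituting (the symmetric pair Γ^k_{ij}, Γ^k_{ji} combines into a factor 2):
d^2r/dλ^2 + (2*r/(1 - r^2)) (dr/dλ)^2 + ((r^3 + r)/(r^2 - 1)) (dθ/dλ)^2 = 0
d^2θ/dλ^2 + ((-2*r^2 - 2)/(r^3 - r)) (dr/dλ)(dθ/dλ) = 0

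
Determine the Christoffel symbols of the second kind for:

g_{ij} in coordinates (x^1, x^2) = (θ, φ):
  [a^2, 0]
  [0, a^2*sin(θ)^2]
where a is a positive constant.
Using Γ^k_{ij} = (1/2) g^{km} (∂_i g_{mj} + ∂_j g_{mi} - ∂_m g_{ij}); the metric is diagonal, so only the m = k term contributes.
Non-zero symbols (using the symmetry Γ^k_{ij} = Γ^k_{ji}):
Γ^θ_{φ φ} = (1/2) g^{θθ} (∂_φ g_{θφ} + ∂_φ g_{θφ} - ∂_θ g_{φφ}) = (1/2)(1/a^2)((0) + (0) - (a^2*sin(2*θ))) = -sin(2*θ)/2
Γ^φ_{θ φ} = (1/2) g^{φφ} (∂_θ g_{φφ} + ∂_φ g_{φθ} - ∂_φ g_{θφ}) = (1/2)(1/(a^2*sin(θ)^2))((a^2*sin(2*θ)) + (0) - (0)) = 1/tan(θ)
All other Christoffel symbols are zero.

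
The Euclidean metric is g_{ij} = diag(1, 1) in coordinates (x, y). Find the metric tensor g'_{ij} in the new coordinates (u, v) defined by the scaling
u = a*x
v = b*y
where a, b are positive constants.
Invert the transformation: x = u/a, y = v/b
g'_{ij} = (∂x^k/∂x'^i)(∂x^l/∂x'^j) g_{kl}; with g_{kl} = δ_{kl} this is Σ_k (∂x^k/∂x'^i)(∂x^k/∂x'^j).
Jacobian: ∂x/∂u = 1/a, ∂x/∂v = 0, ∂y/∂u = 0, ∂y/∂v = 1/b
g'_{uu} = (1/a)(1/a) + (0)(0) = 1/a^2
g'_{uv} = (1/a)(0) + (0)(1/b) = 0
g'_{vv} = (0)(0) + (1/b)(1/b) = 1/b^2
g'_{ij} = diag(1/a^2, 1/b^2)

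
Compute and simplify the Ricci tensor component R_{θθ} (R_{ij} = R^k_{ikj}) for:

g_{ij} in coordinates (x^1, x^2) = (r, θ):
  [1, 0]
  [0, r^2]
Non-zero Christoffel symbols (Γ^k_{ij} = Γ^k_{ji}):
Γ^r_{θ θ} = -r
Γ^θ_{r θ} = 1/r
R^r_{θ r θ} = ∂_r Γ^r_{θ θ} - ∂_θ Γ^r_{θ r} + Γ^r_{r m} Γ^m_{θ θ} - Γ^r_{θ m} Γ^m_{θ r}
  = (-1) - (0) + (0) - (-1) = 0
R^θ_{θ θ θ} = 0 (a repeated index in an antisymmetric pair)
R_{θθ} = R^r_{θ r θ} + R^θ_{θ θ θ} = (0) + (0) = 0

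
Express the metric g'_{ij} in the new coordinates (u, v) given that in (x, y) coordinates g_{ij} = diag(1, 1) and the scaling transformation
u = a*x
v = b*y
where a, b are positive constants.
Invert the transformation: x = u/a, y = v/b
g'_{ij} = (∂x^k/∂x'^i)(∂x^l/∂x'^j) g_{kl}; with g_{kl} = δ_{kl} this is Σ_k (∂x^k/∂x'^i)(∂x^k/∂x'^j).
Jacobian: ∂x/∂u = 1/a, ∂x/∂v = 0, ∂y/∂u = 0, ∂y/∂v = 1/b
g'_{uu} = (1/a)(1/a) + (0)(0) = 1/a^2
g'_{uv} = (1/a)(0) + (0)(1/b) = 0
g'_{vv} = (0)(0) + (1/b)(1/b) = 1/b^2
g'_{ij} = diag(1/a^2, 1/b^2)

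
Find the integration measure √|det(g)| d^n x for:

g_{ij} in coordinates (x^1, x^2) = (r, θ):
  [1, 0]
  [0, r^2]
det(g) = r^2
√|det(g)| = r
Volume element: dV = r dr dθ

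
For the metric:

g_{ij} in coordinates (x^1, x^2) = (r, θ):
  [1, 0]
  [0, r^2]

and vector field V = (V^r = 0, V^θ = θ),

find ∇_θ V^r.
Non-zero Christoffel symbols:
Γ^r_{θ θ} = -r
Γ^θ_{r θ} = 1/r
∇_θ V^r = ∂_θ V^r + Γ^r_{θ j} V^j
  = (0) + (0)(0) + (-r)(θ)
  = -r*θ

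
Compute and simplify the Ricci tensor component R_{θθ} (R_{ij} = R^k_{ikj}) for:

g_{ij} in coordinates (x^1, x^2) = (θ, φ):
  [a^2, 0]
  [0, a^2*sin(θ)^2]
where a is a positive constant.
Non-zero Christoffel symbols (Γ^k_{ij} = Γ^k_{ji}):
Γ^θ_{φ φ} = -sin(2*θ)/2
Γ^φ_{θ φ} = 1/tan(θ)
R^θ_{θ θ θ} = 0 (a repeated index in an antisymmetric pair)
R^φ_{θ φ θ} = ∂_φ Γ^φ_{θ θ} - ∂_θ Γ^φ_{θ φ} + Γ^φ_{φ m} Γ^m_{θ θ} - Γ^φ_{θ m} Γ^m_{θ φ}
  = (0) - (-1/sin(θ)^2) + (0) - (1/tan(θ)^2) = 1
R_{θθ} = R^θ_{θ θ θ} + R^φ_{θ φ θ} = (0) + (1) = 1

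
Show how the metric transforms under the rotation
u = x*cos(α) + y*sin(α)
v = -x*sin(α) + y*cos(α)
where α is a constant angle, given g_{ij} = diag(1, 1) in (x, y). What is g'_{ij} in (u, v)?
Invert the transformation: x = u*cos(α) - v*sin(α), y = u*sin(α) + v*cos(α)
g'_{ij} = (∂x^k/∂x'^i)(∂x^l/∂x'^j) g_{kl}; with g_{kl} = δ_{kl} this is Σ_k (∂x^k/∂x'^i)(∂x^k/∂x'^j).
Jacobian: ∂x/∂u = cos(α), ∂x/∂v = -sin(α), ∂y/∂u = sin(α), ∂y/∂v = cos(α)
g'_{uu} = (cos(α))(cos(α)) + (sin(α))(sin(α)) = 1
g'_{uv} = (cos(α))(-sin(α)) + (sin(α))(cos(α)) = 0
g'_{vv} = (-sin(α))(-sin(α)) + (cos(α))(cos(α)) = 1
g'_{ij} = diag(1, 1)
The Euclidean metric is invariant under rotations.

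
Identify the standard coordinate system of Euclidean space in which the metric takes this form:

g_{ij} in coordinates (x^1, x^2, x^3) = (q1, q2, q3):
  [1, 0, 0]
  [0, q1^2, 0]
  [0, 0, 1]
The line element ds^2 = dq1^2 + q1^2 dq2^2 + dq3^2 is dr^2 + r^2 dθ^2 + dz^2 with q1 = r, q2 = θ, q3 = z.
cylindrical coordinates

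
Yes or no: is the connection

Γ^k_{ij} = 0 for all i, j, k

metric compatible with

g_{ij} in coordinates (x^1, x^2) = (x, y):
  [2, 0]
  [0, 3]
Using ∇_k g_{ij} = ∂_k g_{ij} - Γ^m_{ki} g_{mj} - Γ^m_{kj} g_{im}:
e.g. ∇_y g_{xy} = (0) - (0) - (0) = 0
Every component ∇_k g_{ij} vanishes: the connection is metric compatible.
Yes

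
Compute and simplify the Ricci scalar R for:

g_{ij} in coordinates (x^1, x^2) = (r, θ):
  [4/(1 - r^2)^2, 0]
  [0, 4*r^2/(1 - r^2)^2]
Non-zero Christoffel symbols (Γ^k_{ij} = Γ^k_{ji}):
Γ^r_{r r} = 2*r/(1 - r^2)
Γ^r_{θ θ} = (r^3 + r)/(r^2 - 1)
Γ^θ_{r θ} = (-r^2 - 1)/(r^3 - r)
Ricci tensor (R_{ij} = R^k_{ikj}): R_{rr} = -4/(r^2 - 1)^2, R_{rθ} = 0, R_{θθ} = -4*r^2/(r^2 - 1)^2
Inverse metric: g^{rr} = (1 - r^2)^2/4, g^{θθ} = (1 - r^2)^2/(4*r^2)
R = g^{ij} R_{ij} = ((1 - r^2)^2/4)(-4/(r^2 - 1)^2) + ((1 - r^2)^2/(4*r^2))(-4*r^2/(r^2 - 1)^2) = -2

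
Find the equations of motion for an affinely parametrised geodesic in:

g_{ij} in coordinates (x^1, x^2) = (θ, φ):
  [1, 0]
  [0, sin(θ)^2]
Geodesic equation: d^2x^k/dλ^2 + Γ^k_{ij} (dx^i/dλ)(dx^j/dλ) = 0.
Non-zero Christoffel symbols:
Γ^θ_{φ φ} = -sin(2*θ)/2
Γ^φ_{θ φ} = 1/tan(θ)
Substituting (the symmetric pair Γ^k_{ij}, Γ^k_{ji} combines into a factor 2):
d^2θ/dλ^2 - (sin(2*θ)/2) (dφ/dλ)^2 = 0
d^2φ/dλ^2 + (2/tan(θ)) (dθ/dλ)(dφ/dλ) = 0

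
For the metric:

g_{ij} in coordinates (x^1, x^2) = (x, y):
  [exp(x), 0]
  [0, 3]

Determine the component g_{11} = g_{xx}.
With x^1 = x, x^2 = y, g_{11} = g_{xx} is the row-1, column-1 entry of the matrix.
g_{11} = exp(x)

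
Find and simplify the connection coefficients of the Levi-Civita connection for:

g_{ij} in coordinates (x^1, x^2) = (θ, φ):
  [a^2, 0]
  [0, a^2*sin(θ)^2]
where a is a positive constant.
Using Γ^k_{ij} = (1/2) g^{km} (∂_i g_{mj} + ∂_j g_{mi} - ∂_m g_{ij}); the metric is diagonal, so only the m = k term contributes.
Non-zero symbols (using the symmetry Γ^k_{ij} = Γ^k_{ji}):
Γ^θ_{φ φ} = (1/2) g^{θθ} (∂_φ g_{θφ} + ∂_φ g_{θφ} - ∂_θ g_{φφ}) = (1/2)(1/a^2)((0) + (0) - (a^2*sin(2*θ))) = -sin(2*θ)/2
Γ^φ_{θ φ} = (1/2) g^{φφ} (∂_θ g_{φφ} + ∂_φ g_{φθ} - ∂_φ g_{θφ}) = (1/2)(1/(a^2*sin(θ)^2))((a^2*sin(2*θ)) + (0) - (0)) = 1/tan(θ)
All other Christoffel symbols are zero.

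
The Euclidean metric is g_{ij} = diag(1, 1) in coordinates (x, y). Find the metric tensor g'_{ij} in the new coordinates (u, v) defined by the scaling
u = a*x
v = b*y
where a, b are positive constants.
Invert the transformation: x = u/a, y = v/b
g'_{ij} = (∂x^k/∂x'^i)(∂x^l/∂x'^j) g_{kl}; with g_{kl} = δ_{kl} this is Σ_k (∂x^k/∂x'^i)(∂x^k/∂x'^j).
Jacobian: ∂x/∂u = 1/a, ∂x/∂v = 0, ∂y/∂u = 0, ∂y/∂v = 1/b
g'_{uu} = (1/a)(1/a) + (0)(0) = 1/a^2
g'_{uv} = (1/a)(0) + (0)(1/b) = 0
g'_{vv} = (0)(0) + (1/b)(1/b) = 1/b^2
g'_{ij} = diag(1/a^2, 1/b^2)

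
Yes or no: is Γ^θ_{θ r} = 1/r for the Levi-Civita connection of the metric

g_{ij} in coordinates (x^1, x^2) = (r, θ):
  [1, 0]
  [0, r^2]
Γ^θ_{θ r} = (1/2) g^{θθ} (∂_θ g_{θr} + ∂_r g_{θθ} - ∂_θ g_{θr}) = (1/2)(1/r^2)((0) + (2*r) - (0)) = 1/r
This equals the proposed value 1/r.
Yes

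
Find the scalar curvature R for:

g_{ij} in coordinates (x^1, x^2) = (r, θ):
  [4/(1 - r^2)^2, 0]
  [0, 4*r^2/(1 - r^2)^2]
Non-zero Christoffel symbols (Γ^k_{ij} = Γ^k_{ji}):
Γ^r_{r r} = 2*r/(1 - r^2)
Γ^r_{θ θ} = (r^3 + r)/(r^2 - 1)
Γ^θ_{r θ} = (-r^2 - 1)/(r^3 - r)
Ricci tensor (R_{ij} = R^k_{ikj}): R_{rr} = -4/(r^2 - 1)^2, R_{rθ} = 0, R_{θθ} = -4*r^2/(r^2 - 1)^2
Inverse metric: g^{rr} = (1 - r^2)^2/4, g^{θθ} = (1 - r^2)^2/(4*r^2)
R = g^{ij} R_{ij} = ((1 - r^2)^2/4)(-4/(r^2 - 1)^2) + ((1 - r^2)^2/(4*r^2))(-4*r^2/(r^2 - 1)^2) = -2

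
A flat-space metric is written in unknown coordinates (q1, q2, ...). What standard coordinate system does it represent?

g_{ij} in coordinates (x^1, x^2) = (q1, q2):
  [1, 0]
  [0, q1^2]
The line element ds^2 = dq1^2 + q1^2 dq2^2 is dr^2 + r^2 dθ^2 with q1 = r, q2 = θ.
polar coordinates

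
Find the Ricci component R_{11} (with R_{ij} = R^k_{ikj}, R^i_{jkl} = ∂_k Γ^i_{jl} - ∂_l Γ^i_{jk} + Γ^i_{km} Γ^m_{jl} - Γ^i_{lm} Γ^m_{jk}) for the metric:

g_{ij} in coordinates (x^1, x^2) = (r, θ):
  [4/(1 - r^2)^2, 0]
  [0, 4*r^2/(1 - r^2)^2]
Non-zero Christoffel symbols (Γ^k_{ij} = Γ^k_{ji}):
Γ^r_{r r} = 2*r/(1 - r^2)
Γ^r_{θ θ} = (r^3 + r)/(r^2 - 1)
Γ^θ_{r θ} = (-r^2 - 1)/(r^3 - r)
R^r_{r r r} = 0 (a repeated index in an antisymmetric pair)
R^θ_{r θ r} = ∂_θ Γ^θ_{r r} - ∂_r Γ^θ_{r θ} + Γ^θ_{θ m} Γ^m_{r r} - Γ^θ_{r m} Γ^m_{r θ}
  = (0) - ((r^4 + 4*r^2 - 1)/(r^3 - r)^2) + (2*(r^2 + 1)/(r^2 - 1)^2) - ((r^2 + 1)^2/(r^3 - r)^2) = -4/(r^2 - 1)^2
R_{rr} = R^r_{r r r} + R^θ_{r θ r} = (0) + (-4/(r^2 - 1)^2) = -4/(r^2 - 1)^2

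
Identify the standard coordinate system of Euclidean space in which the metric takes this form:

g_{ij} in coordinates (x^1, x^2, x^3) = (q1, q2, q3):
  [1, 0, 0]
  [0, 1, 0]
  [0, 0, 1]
All components are constant and the metric is the identity, i.e. orthonormal rectilinear coordinates.
Cartesian (3D) coordinates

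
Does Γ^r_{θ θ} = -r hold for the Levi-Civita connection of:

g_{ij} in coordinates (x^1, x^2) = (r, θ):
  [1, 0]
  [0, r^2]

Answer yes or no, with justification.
Γ^r_{θ θ} = (1/2) g^{rr} (∂_θ g_{rθ} + ∂_θ g_{rθ} - ∂_r g_{θθ}) = (1/2)(1)((0) + (0) - (2*r)) = -r
This equals the proposed value -r.
Yes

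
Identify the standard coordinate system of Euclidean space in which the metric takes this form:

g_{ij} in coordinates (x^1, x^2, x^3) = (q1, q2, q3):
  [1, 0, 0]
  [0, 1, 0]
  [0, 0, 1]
All components are constant and the metric is the identity, i.e. orthonormal rectilinear coordinates.
Cartesian (3D) coordinates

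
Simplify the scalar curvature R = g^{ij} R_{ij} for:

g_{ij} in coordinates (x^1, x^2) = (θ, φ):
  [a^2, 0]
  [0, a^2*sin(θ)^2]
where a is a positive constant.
Non-zero Christoffel symbols (Γ^k_{ij} = Γ^k_{ji}):
Γ^θ_{φ φ} = -sin(2*θ)/2
Γ^φ_{θ φ} = 1/tan(θ)
Ricci tensor (R_{ij} = R^k_{ikj}): R_{θθ} = 1, R_{θφ} = 0, R_{φφ} = sin(θ)^2
Inverse metric: g^{θθ} = 1/a^2, g^{φφ} = 1/(a^2*sin(θ)^2)
R = g^{ij} R_{ij} = (1/a^2)(1) + (1/(a^2*sin(θ)^2))(sin(θ)^2) = 2/a^2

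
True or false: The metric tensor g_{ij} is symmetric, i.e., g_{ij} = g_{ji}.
By definition the metric is a symmetric bilinear form, g_{ij} = g_{ji}.
True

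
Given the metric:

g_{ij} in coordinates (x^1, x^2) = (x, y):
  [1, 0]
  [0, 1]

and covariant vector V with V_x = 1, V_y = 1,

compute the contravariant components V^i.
Inverse metric (diagonal): g^{xx} = 1, g^{yy} = 1
V^i = g^{ij} V_j:
V^x = (1)(1) + (0)(1) = 1
V^y = (0)(1) + (1)(1) = 1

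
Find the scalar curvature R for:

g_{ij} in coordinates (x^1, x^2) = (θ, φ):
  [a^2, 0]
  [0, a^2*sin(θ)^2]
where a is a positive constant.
Non-zero Christoffel symbols (Γ^k_{ij} = Γ^k_{ji}):
Γ^θ_{φ φ} = -sin(2*θ)/2
Γ^φ_{θ φ} = 1/tan(θ)
Ricci tensor (R_{ij} = R^k_{ikj}): R_{θθ} = 1, R_{θφ} = 0, R_{φφ} = sin(θ)^2
Inverse metric: g^{θθ} = 1/a^2, g^{φφ} = 1/(a^2*sin(θ)^2)
R = g^{ij} R_{ij} = (1/a^2)(1) + (1/(a^2*sin(θ)^2))(sin(θ)^2) = 2/a^2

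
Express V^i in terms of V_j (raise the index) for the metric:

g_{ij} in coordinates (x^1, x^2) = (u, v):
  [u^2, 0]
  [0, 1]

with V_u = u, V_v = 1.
Inverse metric (diagonal): g^{uu} = 1/u^2, g^{vv} = 1
V^i = g^{ij} V_j:
V^u = (1/u^2)(u) + (0)(1) = 1/u
V^v = (0)(u) + (1)(1) = 1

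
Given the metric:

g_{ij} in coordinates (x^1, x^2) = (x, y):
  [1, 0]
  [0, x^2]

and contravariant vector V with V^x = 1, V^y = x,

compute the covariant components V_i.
V_i = g_{ij} V^j:
V_x = (1)(1) + (0)(x) = 1
V_y = (0)(1) + (x^2)(x) = x^3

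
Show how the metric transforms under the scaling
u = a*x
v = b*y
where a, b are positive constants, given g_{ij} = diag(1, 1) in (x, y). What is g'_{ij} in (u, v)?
Invert the transformation: x = u/a, y = v/b
g'_{ij} = (∂x^k/∂x'^i)(∂x^l/∂x'^j) g_{kl}; with g_{kl} = δ_{kl} this is Σ_k (∂x^k/∂x'^i)(∂x^k/∂x'^j).
Jacobian: ∂x/∂u = 1/a, ∂x/∂v = 0, ∂y/∂u = 0, ∂y/∂v = 1/b
g'_{uu} = (1/a)(1/a) + (0)(0) = 1/a^2
g'_{uv} = (1/a)(0) + (0)(1/b) = 0
g'_{vv} = (0)(0) + (1/b)(1/b) = 1/b^2
g'_{ij} = diag(1/a^2, 1/b^2)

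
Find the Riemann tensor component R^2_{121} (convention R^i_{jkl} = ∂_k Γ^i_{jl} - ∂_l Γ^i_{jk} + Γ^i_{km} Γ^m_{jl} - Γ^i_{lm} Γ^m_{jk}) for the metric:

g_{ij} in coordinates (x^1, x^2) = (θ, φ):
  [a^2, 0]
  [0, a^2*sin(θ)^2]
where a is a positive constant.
Non-zero Christoffel symbols (Γ^k_{ij} = Γ^k_{ji}):
Γ^θ_{φ φ} = -sin(2*θ)/2
Γ^φ_{θ φ} = 1/tan(θ)
R^φ_{θ φ θ} = ∂_φ Γ^φ_{θ θ} - ∂_θ Γ^φ_{θ φ} + Γ^φ_{φ m} Γ^m_{θ θ} - Γ^φ_{θ m} Γ^m_{θ φ}
  = (0) - (-1/sin(θ)^2) + (0) - (1/tan(θ)^2) = 1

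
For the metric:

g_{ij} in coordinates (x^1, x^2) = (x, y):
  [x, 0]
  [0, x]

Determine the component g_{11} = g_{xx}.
With x^1 = x, x^2 = y, g_{11} = g_{xx} is the row-1, column-1 entry of the matrix.
g_{11} = x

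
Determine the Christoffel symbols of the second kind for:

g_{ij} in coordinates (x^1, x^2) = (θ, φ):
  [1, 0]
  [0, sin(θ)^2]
Using Γ^k_{ij} = (1/2) g^{km} (∂_i g_{mj} + ∂_j g_{mi} - ∂_m g_{ij}); the metric is diagonal, so only the m = k term contributes.
Non-zero symbols (using the symmetry Γ^k_{ij} = Γ^k_{ji}):
Γ^θ_{φ φ} = (1/2) g^{θθ} (∂_φ g_{θφ} + ∂_φ g_{θφ} - ∂_θ g_{φφ}) = (1/2)(1)((0) + (0) - (sin(2*θ))) = -sin(2*θ)/2
Γ^φ_{θ φ} = (1/2) g^{φφ} (∂_θ g_{φφ} + ∂_φ g_{φθ} - ∂_φ g_{θφ}) = (1/2)(1/sin(θ)^2)((sin(2*θ)) + (0) - (0)) = 1/tan(θ)
All other Christoffel symbols are zero.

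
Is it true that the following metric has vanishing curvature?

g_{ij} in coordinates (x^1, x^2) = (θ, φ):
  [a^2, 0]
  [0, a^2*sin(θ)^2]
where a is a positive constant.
Non-zero Christoffel symbols:
Γ^θ_{φ φ} = -sin(2*θ)/2
Γ^φ_{θ φ} = 1/tan(θ)
Ricci tensor: R_{θθ} = 1, R_{θφ} = 0, R_{φφ} = sin(θ)^2
The Ricci tensor is non-zero, so the Riemann tensor is non-zero: not flat.
No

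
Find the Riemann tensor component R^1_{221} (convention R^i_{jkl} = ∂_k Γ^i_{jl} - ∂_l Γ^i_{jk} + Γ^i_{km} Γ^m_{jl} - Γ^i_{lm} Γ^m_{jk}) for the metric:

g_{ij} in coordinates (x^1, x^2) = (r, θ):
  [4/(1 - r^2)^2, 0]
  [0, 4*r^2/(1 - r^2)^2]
Non-zero Christoffel symbols (Γ^k_{ij} = Γ^k_{ji}):
Γ^r_{r r} = 2*r/(1 - r^2)
Γ^r_{θ θ} = (r^3 + r)/(r^2 - 1)
Γ^θ_{r θ} = (-r^2 - 1)/(r^3 - r)
R^r_{θ θ r} = ∂_θ Γ^r_{θ r} - ∂_r Γ^r_{θ θ} + Γ^r_{θ m} Γ^m_{θ r} - Γ^r_{r m} Γ^m_{θ θ}
  = (0) - ((r^4 - 4*r^2 - 1)/(r^2 - 1)^2) + (-(r^2 + 1)^2/(r^2 - 1)^2) - (-2*r^2*(r^2 + 1)/(r^2 - 1)^2) = 4*r^2/(r^2 - 1)^2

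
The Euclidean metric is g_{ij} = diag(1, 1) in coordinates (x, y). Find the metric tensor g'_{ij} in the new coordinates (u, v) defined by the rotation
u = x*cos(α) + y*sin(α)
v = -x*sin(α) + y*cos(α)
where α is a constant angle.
Invert the transformation: x = u*cos(α) - v*sin(α), y = u*sin(α) + v*cos(α)
g'_{ij} = (∂x^k/∂x'^i)(∂x^l/∂x'^j) g_{kl}; with g_{kl} = δ_{kl} this is Σ_k (∂x^k/∂x'^i)(∂x^k/∂x'^j).
Jacobian: ∂x/∂u = cos(α), ∂x/∂v = -sin(α), ∂y/∂u = sin(α), ∂y/∂v = cos(α)
g'_{uu} = (cos(α))(cos(α)) + (sin(α))(sin(α)) = 1
g'_{uv} = (cos(α))(-sin(α)) + (sin(α))(cos(α)) = 0
g'_{vv} = (-sin(α))(-sin(α)) + (cos(α))(cos(α)) = 1
g'_{ij} = diag(1, 1)
The Euclidean metric is invariant under rotations.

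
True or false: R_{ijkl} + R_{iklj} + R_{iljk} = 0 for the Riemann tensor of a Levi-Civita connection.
This is the first (algebraic) Bianchi identity.
True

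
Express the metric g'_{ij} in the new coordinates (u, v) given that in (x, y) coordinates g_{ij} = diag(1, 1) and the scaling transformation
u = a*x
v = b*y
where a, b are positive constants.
Invert the transformation: x = u/a, y = v/b
g'_{ij} = (∂x^k/∂x'^i)(∂x^l/∂x'^j) g_{kl}; with g_{kl} = δ_{kl} this is Σ_k (∂x^k/∂x'^i)(∂x^k/∂x'^j).
Jacobian: ∂x/∂u = 1/a, ∂x/∂v = 0, ∂y/∂u = 0, ∂y/∂v = 1/b
g'_{uu} = (1/a)(1/a) + (0)(0) = 1/a^2
g'_{uv} = (1/a)(0) + (0)(1/b) = 0
g'_{vv} = (0)(0) + (1/b)(1/b) = 1/b^2
g'_{ij} = diag(1/a^2, 1/b^2)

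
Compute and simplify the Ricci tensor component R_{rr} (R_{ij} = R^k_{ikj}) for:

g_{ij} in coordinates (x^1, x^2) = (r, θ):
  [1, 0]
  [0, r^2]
Non-zero Christoffel symbols (Γ^k_{ij} = Γ^k_{ji}):
Γ^r_{θ θ} = -r
Γ^θ_{r θ} = 1/r
R^r_{r r r} = 0 (a repeated index in an antisymmetric pair)
R^θ_{r θ r} = ∂_θ Γ^θ_{r r} - ∂_r Γ^θ_{r θ} + Γ^θ_{θ m} Γ^m_{r r} - Γ^θ_{r m} Γ^m_{r θ}
  = (0) - (-1/r^2) + (0) - (1/r^2) = 0
R_{rr} = R^r_{r r r} + R^θ_{r θ r} = (0) + (0) = 0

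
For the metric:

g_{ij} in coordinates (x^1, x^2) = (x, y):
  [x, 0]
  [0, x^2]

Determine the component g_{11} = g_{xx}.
With x^1 = x, x^2 = y, g_{11} = g_{xx} is the row-1, column-1 entry of the matrix.
g_{11} = x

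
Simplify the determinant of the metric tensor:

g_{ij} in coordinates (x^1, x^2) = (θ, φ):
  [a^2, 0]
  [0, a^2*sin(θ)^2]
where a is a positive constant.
For a 2×2 metric: det(g) = g_{11}·g_{22} - g_{12}·g_{21}
= (a^2)·(a^2*sin(θ)^2) - (0)·(0)
= a^4*sin(θ)^2 - 0
det(g) = a^4*sin(θ)^2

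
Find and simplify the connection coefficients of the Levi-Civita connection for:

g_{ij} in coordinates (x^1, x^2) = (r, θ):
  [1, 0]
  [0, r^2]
Using Γ^k_{ij} = (1/2) g^{km} (∂_i g_{mj} + ∂_j g_{mi} - ∂_m g_{ij}); the metric is diagonal, so only the m = k term contributes.
Non-zero symbols (using the symmetry Γ^k_{ij} = Γ^k_{ji}):
Γ^r_{θ θ} = (1/2) g^{rr} (∂_θ g_{rθ} + ∂_θ g_{rθ} - ∂_r g_{θθ}) = (1/2)(1)((0) + (0) - (2*r)) = -r
Γ^θ_{r θ} = (1/2) g^{θθ} (∂_r g_{θθ} + ∂_θ g_{θr} - ∂_θ g_{rθ}) = (1/2)(1/r^2)((2*r) + (0) - (0)) = 1/r
All other Christoffel symbols are zero.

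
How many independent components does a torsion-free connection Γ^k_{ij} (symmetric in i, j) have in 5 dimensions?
Γ^k_{ij} has n choices for the upper index and n(n+1)/2 independent symmetric lower index pairs.
Total = 5 × 5×6/2 = 5 × 15 = 75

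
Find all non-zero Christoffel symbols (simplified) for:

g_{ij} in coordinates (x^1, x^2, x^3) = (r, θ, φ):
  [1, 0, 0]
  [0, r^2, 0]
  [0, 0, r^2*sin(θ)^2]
Using Γ^k_{ij} = (1/2) g^{km} (∂_i g_{mj} + ∂_j g_{mi} - ∂_m g_{ij}); the metric is diagonal, so only the m = k term contributes.
Non-zero symbols (using the symmetry Γ^k_{ij} = Γ^k_{ji}):
Γ^r_{θ θ} = (1/2) g^{rr} (∂_θ g_{rθ} + ∂_θ g_{rθ} - ∂_r g_{θθ}) = (1/2)(1)((0) + (0) - (2*r)) = -r
Γ^r_{φ φ} = (1/2) g^{rr} (∂_φ g_{rφ} + ∂_φ g_{rφ} - ∂_r g_{φφ}) = (1/2)(1)((0) + (0) - (2*r*sin(θ)^2)) = -r*sin(θ)^2
Γ^θ_{r θ} = (1/2) g^{θθ} (∂_r g_{θθ} + ∂_θ g_{θr} - ∂_θ g_{rθ}) = (1/2)(1/r^2)((2*r) + (0) - (0)) = 1/r
Γ^θ_{φ φ} = (1/2) g^{θθ} (∂_φ g_{θφ} + ∂_φ g_{θφ} - ∂_θ g_{φφ}) = (1/2)(1/r^2)((0) + (0) - (r^2*sin(2*θ))) = -sin(2*θ)/2
Γ^φ_{r φ} = (1/2) g^{φφ} (∂_r g_{φφ} + ∂_φ g_{φr} - ∂_φ g_{rφ}) = (1/2)(1/(r^2*sin(θ)^2))((2*r*sin(θ)^2) + (0) - (0)) = 1/r
Γ^φ_{θ φ} = (1/2) g^{φφ} (∂_θ g_{φφ} + ∂_φ g_{φθ} - ∂_φ g_{θφ}) = (1/2)(1/(r^2*sin(θ)^2))((r^2*sin(2*θ)) + (0) - (0)) = 1/tan(θ)
All other Christoffel symbols are zero.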